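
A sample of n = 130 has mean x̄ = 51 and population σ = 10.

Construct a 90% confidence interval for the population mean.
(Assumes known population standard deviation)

Confidence level: 90%, α = 0.1
z_0.05 = 1.645
SE = σ/√n = 10/√130 = 0.8771
Margin of error = 1.645 × 0.8771 = 1.4428
CI: x̄ ± margin = 51 ± 1.4428
CI: (49.5572, 52.4428)

Answer: (49.5572, 52.4428)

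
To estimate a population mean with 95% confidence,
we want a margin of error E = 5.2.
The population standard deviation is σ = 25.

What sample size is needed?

z_0.025 = 1.960
n = (z×σ/E)² = (1.960×25/5.2)²
n = 88.7944
Round up: n = 89

Answer: n = 89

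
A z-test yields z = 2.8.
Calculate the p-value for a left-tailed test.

Answer: p-value ≈ 0.9974

Derivation:
For z = 2.8:
p = P(Z < 2.8) = Φ(2.8) = 0.9974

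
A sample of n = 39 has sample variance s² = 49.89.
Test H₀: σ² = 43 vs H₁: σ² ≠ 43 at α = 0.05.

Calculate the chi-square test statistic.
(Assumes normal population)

df = n - 1 = 38
χ² = (n-1)s²/σ₀² = 38×49.89/43 = 44.0888
Critical values: χ²_{0.975,38} = 22.878, χ²_{0.025,38} = 56.896
Rejection region: χ² < 22.878 or χ² > 56.896
Decision: fail to reject H₀

Answer: χ² = 44.0888, fail to reject H₀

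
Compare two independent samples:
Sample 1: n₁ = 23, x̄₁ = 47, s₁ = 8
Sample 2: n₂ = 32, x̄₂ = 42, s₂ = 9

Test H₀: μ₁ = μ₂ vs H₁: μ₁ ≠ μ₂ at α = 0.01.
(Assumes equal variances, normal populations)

Pooled variance: s²_p = [22×8² + 31×9²]/(53) = 73.9434
s_p = 8.5990
SE = s_p×√(1/n₁ + 1/n₂) = 8.5990×√(1/23 + 1/32) = 2.3507
t = (x̄₁ - x̄₂)/SE = (47 - 42)/2.3507 = 2.1270
df = 53, t-critical = ±2.672
Decision: fail to reject H₀

Answer: t = 2.1270, fail to reject H₀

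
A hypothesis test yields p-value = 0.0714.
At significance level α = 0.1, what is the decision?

Answer: reject H₀

Derivation:
Compare p-value to α:
0.0714 < 0.1
Decision: reject H₀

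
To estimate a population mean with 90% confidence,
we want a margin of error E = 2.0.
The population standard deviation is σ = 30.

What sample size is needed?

z_0.05 = 1.645
n = (z×σ/E)² = (1.645×30/2.0)²
n = 608.8556
Round up: n = 609

Answer: n = 609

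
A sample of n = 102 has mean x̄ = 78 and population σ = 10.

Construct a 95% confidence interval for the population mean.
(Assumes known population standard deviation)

Confidence level: 95%, α = 0.05
z_0.025 = 1.960
SE = σ/√n = 10/√102 = 0.9901
Margin of error = 1.960 × 0.9901 = 1.9406
CI: x̄ ± margin = 78 ± 1.9406
CI: (76.0594, 79.9406)

Answer: (76.0594, 79.9406)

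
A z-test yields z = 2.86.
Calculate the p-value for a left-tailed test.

Answer: p-value ≈ 0.9979

Derivation:
For z = 2.86:
p = P(Z < 2.86) = Φ(2.86) = 0.9979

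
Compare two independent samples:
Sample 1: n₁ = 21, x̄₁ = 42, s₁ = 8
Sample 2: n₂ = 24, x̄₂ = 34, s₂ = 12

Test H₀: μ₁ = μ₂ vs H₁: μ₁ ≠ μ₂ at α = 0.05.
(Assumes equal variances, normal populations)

Pooled variance: s²_p = [20×8² + 23×12²]/(43) = 106.7907
s_p = 10.3340
SE = s_p×√(1/n₁ + 1/n₂) = 10.3340×√(1/21 + 1/24) = 3.0879
t = (x̄₁ - x̄₂)/SE = (42 - 34)/3.0879 = 2.5908
df = 43, t-critical = ±2.017
Decision: reject H₀

Answer: t = 2.5908, reject H₀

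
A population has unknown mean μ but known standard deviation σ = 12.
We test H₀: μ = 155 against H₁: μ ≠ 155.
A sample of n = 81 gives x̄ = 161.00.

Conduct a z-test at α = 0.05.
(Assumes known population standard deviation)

Answer: z = 4.5001, reject H₀

Derivation:
Standard error: SE = σ/√n = 12/√81 = 1.3333
z-statistic: z = (x̄ - μ₀)/SE = (161.00 - 155)/1.3333 = 4.5001
Critical value: ±1.960
p-value < 0.0001
Decision: reject H₀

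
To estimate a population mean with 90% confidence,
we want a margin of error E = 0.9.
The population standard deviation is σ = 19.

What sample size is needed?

z_0.05 = 1.645
n = (z×σ/E)² = (1.645×19/0.9)²
n = 1206.0185
Round up: n = 1207

Answer: n = 1207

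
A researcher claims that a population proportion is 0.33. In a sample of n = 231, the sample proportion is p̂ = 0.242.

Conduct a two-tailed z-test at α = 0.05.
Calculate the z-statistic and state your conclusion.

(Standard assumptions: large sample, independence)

Answer: z = -2.8444, reject H₀

Derivation:
H₀: p = 0.33, H₁: p ≠ 0.33
Standard error: SE = √(p₀(1-p₀)/n) = √(0.33×0.67/231) = 0.030938
z-statistic: z = (p̂ - p₀)/SE = (0.242 - 0.33)/0.030938 = -2.8444
Critical value: z_0.025 = ±1.960
p-value = 0.0044
Decision: reject H₀ at α = 0.05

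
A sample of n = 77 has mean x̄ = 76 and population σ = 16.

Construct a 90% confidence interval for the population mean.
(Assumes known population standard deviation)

Confidence level: 90%, α = 0.1
z_0.05 = 1.645
SE = σ/√n = 16/√77 = 1.8234
Margin of error = 1.645 × 1.8234 = 2.9995
CI: x̄ ± margin = 76 ± 2.9995
CI: (73.0005, 78.9995)

Answer: (73.0005, 78.9995)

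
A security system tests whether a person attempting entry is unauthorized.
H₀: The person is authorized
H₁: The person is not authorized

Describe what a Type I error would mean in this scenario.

Type I error: rejecting H₀ when it is actually true (false positive).
Type II error: failing to reject H₀ when H₁ is actually true (false negative).

Answer: Denying entry to an authorized person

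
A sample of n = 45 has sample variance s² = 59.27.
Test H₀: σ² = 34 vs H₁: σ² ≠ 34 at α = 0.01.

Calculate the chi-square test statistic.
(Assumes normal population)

Answer: χ² = 76.7024, reject H₀

Derivation:
df = n - 1 = 44
χ² = (n-1)s²/σ₀² = 44×59.27/34 = 76.7024
Critical values: χ²_{0.995,44} = 23.584, χ²_{0.005,44} = 71.893
Rejection region: χ² < 23.584 or χ² > 71.893
Decision: reject H₀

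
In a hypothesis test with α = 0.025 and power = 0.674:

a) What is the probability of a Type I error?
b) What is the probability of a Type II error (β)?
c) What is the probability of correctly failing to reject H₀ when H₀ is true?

a) Type I error probability = α = 0.025
b) Power = P(reject H₀ | H₁ true) = 1 - β = 0.674, so Type II error probability = β = 1 - Power = 0.326
c) P(fail to reject H₀ | H₀ true) = 1 - α = 0.975

Answer: a) 0.025, b) 0.326, c) 0.975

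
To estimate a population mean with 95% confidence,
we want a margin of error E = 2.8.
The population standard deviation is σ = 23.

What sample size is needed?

z_0.025 = 1.960
n = (z×σ/E)² = (1.960×23/2.8)²
n = 259.2100
Round up: n = 260

Answer: n = 260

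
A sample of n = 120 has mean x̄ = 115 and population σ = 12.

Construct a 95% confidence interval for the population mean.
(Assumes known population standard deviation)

Answer: (112.8530, 117.1470)

Derivation:
Confidence level: 95%, α = 0.05
z_0.025 = 1.960
SE = σ/√n = 12/√120 = 1.0954
Margin of error = 1.960 × 1.0954 = 2.1470
CI: x̄ ± margin = 115 ± 2.1470
CI: (112.8530, 117.1470)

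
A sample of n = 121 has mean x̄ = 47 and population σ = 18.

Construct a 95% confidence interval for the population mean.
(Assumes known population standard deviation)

Answer: (43.7927, 50.2073)

Derivation:
Confidence level: 95%, α = 0.05
z_0.025 = 1.960
SE = σ/√n = 18/√121 = 1.6364
Margin of error = 1.960 × 1.6364 = 3.2073
CI: x̄ ± margin = 47 ± 3.2073
CI: (43.7927, 50.2073)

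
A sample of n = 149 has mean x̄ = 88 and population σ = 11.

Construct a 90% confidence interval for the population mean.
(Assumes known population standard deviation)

Answer: (86.5175, 89.4825)

Derivation:
Confidence level: 90%, α = 0.1
z_0.05 = 1.645
SE = σ/√n = 11/√149 = 0.9012
Margin of error = 1.645 × 0.9012 = 1.4825
CI: x̄ ± margin = 88 ± 1.4825
CI: (86.5175, 89.4825)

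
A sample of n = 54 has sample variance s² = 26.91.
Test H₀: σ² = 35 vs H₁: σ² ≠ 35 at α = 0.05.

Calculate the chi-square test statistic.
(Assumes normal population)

df = n - 1 = 53
χ² = (n-1)s²/σ₀² = 53×26.91/35 = 40.7494
Critical values: χ²_{0.975,53} = 34.776, χ²_{0.025,53} = 75.002
Rejection region: χ² < 34.776 or χ² > 75.002
Decision: fail to reject H₀

Answer: χ² = 40.7494, fail to reject H₀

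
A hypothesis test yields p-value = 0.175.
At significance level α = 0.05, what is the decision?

Answer: fail to reject H₀

Derivation:
Compare p-value to α:
0.175 ≥ 0.05
Decision: fail to reject H₀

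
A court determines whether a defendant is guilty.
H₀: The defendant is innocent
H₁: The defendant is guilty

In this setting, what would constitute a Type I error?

Answer: Convicting an innocent person

Derivation:
A Type I error (probability α) occurs when we reject a true H₀.
A Type II error (probability β) occurs when we fail to reject a false H₀.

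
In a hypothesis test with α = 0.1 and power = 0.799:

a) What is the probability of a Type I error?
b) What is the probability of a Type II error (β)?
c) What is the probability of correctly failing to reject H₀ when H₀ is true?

a) Type I error probability = α = 0.1
b) Power = P(reject H₀ | H₁ true) = 1 - β = 0.799, so Type II error probability = β = 1 - Power = 0.201
c) P(fail to reject H₀ | H₀ true) = 1 - α = 0.9

Answer: a) 0.1, b) 0.201, c) 0.9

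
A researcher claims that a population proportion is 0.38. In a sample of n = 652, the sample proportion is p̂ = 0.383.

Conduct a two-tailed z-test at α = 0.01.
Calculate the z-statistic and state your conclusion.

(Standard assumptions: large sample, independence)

H₀: p = 0.38, H₁: p ≠ 0.38
Standard error: SE = √(p₀(1-p₀)/n) = √(0.38×0.62/652) = 0.019009
z-statistic: z = (p̂ - p₀)/SE = (0.383 - 0.38)/0.019009 = 0.1578
Critical value: z_0.005 = ±2.576
p-value = 0.8746
Decision: fail to reject H₀ at α = 0.01

Answer: z = 0.1578, fail to reject H₀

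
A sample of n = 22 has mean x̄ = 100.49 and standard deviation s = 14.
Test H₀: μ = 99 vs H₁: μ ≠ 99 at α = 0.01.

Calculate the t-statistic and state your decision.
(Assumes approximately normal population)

df = n - 1 = 21
SE = s/√n = 14/√22 = 2.9848
t = (x̄ - μ₀)/SE = (100.49 - 99)/2.9848 = 0.4992
Critical value: t_{0.005,21} = ±2.831
p-value ≈ 0.6228
Decision: fail to reject H₀

Answer: t = 0.4992, fail to reject H₀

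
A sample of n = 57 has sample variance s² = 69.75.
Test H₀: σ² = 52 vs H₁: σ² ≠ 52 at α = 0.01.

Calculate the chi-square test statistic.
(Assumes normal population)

df = n - 1 = 56
χ² = (n-1)s²/σ₀² = 56×69.75/52 = 75.1154
Critical values: χ²_{0.995,56} = 32.490, χ²_{0.005,56} = 86.994
Rejection region: χ² < 32.490 or χ² > 86.994
Decision: fail to reject H₀

Answer: χ² = 75.1154, fail to reject H₀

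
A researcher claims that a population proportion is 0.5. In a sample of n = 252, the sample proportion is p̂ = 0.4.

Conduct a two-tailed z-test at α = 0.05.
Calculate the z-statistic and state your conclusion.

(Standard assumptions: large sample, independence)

H₀: p = 0.5, H₁: p ≠ 0.5
Standard error: SE = √(p₀(1-p₀)/n) = √(0.5×0.5/252) = 0.031497
z-statistic: z = (p̂ - p₀)/SE = (0.4 - 0.5)/0.031497 = -3.1749
Critical value: z_0.025 = ±1.960
p-value = 0.0015
Decision: reject H₀ at α = 0.05

Answer: z = -3.1749, reject H₀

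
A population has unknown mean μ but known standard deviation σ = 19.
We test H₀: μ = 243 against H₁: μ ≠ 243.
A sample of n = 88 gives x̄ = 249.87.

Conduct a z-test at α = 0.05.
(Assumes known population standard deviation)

Answer: z = 3.3919, reject H₀

Derivation:
Standard error: SE = σ/√n = 19/√88 = 2.0254
z-statistic: z = (x̄ - μ₀)/SE = (249.87 - 243)/2.0254 = 3.3919
Critical value: ±1.960
p-value = 0.0007
Decision: reject H₀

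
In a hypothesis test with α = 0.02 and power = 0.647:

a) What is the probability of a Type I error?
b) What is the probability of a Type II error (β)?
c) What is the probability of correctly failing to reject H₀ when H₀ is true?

Answer: a) 0.02, b) 0.353, c) 0.98

Derivation:
a) Type I error probability = α = 0.02
b) Power = P(reject H₀ | H₁ true) = 1 - β = 0.647, so Type II error probability = β = 1 - Power = 0.353
c) P(fail to reject H₀ | H₀ true) = 1 - α = 0.98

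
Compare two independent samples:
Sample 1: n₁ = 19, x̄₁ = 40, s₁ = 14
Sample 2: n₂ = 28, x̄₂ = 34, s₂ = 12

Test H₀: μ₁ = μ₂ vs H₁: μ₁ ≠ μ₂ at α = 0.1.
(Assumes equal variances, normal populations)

Pooled variance: s²_p = [18×14² + 27×12²]/(45) = 164.8000
s_p = 12.8374
SE = s_p×√(1/n₁ + 1/n₂) = 12.8374×√(1/19 + 1/28) = 3.8157
t = (x̄₁ - x̄₂)/SE = (40 - 34)/3.8157 = 1.5725
df = 45, t-critical = ±1.679
Decision: fail to reject H₀

Answer: t = 1.5725, fail to reject H₀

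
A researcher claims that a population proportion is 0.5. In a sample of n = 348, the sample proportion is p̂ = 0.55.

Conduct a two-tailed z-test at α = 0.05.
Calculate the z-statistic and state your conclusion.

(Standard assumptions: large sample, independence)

H₀: p = 0.5, H₁: p ≠ 0.5
Standard error: SE = √(p₀(1-p₀)/n) = √(0.5×0.5/348) = 0.026803
z-statistic: z = (p̂ - p₀)/SE = (0.55 - 0.5)/0.026803 = 1.8655
Critical value: z_0.025 = ±1.960
p-value = 0.0621
Decision: fail to reject H₀ at α = 0.05

Answer: z = 1.8655, fail to reject H₀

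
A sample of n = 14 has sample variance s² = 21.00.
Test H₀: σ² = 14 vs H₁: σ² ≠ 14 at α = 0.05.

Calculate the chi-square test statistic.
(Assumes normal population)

df = n - 1 = 13
χ² = (n-1)s²/σ₀² = 13×21.00/14 = 19.5000
Critical values: χ²_{0.975,13} = 5.009, χ²_{0.025,13} = 24.736
Rejection region: χ² < 5.009 or χ² > 24.736
Decision: fail to reject H₀

Answer: χ² = 19.5000, fail to reject H₀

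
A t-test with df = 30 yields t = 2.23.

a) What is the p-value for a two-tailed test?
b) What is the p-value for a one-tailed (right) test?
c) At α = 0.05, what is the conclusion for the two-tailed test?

Answer: a) 0.0334, b) 0.0167, c) reject H₀

Derivation:
Using t-distribution with df = 30:
a) Two-tailed: p = 2×P(T > 2.23) = 0.0334
b) One-tailed: p = P(T > 2.23) = 0.0167
c) 0.0334 < 0.05, reject H₀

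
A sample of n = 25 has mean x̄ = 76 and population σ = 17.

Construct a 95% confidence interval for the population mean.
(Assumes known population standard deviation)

Confidence level: 95%, α = 0.05
z_0.025 = 1.960
SE = σ/√n = 17/√25 = 3.4000
Margin of error = 1.960 × 3.4000 = 6.6640
CI: x̄ ± margin = 76 ± 6.6640
CI: (69.3360, 82.6640)

Answer: (69.3360, 82.6640)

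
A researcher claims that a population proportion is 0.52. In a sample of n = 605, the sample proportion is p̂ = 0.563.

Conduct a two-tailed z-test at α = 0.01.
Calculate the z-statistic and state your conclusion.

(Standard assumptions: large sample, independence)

H₀: p = 0.52, H₁: p ≠ 0.52
Standard error: SE = √(p₀(1-p₀)/n) = √(0.52×0.48/605) = 0.020312
z-statistic: z = (p̂ - p₀)/SE = (0.563 - 0.52)/0.020312 = 2.1170
Critical value: z_0.005 = ±2.576
p-value = 0.0343
Decision: fail to reject H₀ at α = 0.01

Answer: z = 2.1170, fail to reject H₀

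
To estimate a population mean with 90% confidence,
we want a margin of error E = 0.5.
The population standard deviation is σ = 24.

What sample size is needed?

Answer: n = 6235

Derivation:
z_0.05 = 1.645
n = (z×σ/E)² = (1.645×24/0.5)²
n = 6234.6816
Round up: n = 6235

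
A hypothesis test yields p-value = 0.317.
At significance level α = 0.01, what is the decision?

Answer: fail to reject H₀

Derivation:
Compare p-value to α:
0.317 ≥ 0.01
Decision: fail to reject H₀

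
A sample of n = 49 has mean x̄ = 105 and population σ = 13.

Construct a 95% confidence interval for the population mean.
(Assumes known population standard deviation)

Answer: (101.3601, 108.6399)

Derivation:
Confidence level: 95%, α = 0.05
z_0.025 = 1.960
SE = σ/√n = 13/√49 = 1.8571
Margin of error = 1.960 × 1.8571 = 3.6399
CI: x̄ ± margin = 105 ± 3.6399
CI: (101.3601, 108.6399)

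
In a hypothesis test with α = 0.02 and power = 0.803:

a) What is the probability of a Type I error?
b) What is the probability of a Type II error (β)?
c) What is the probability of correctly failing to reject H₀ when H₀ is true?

a) Type I error probability = α = 0.02
b) Power = P(reject H₀ | H₁ true) = 1 - β = 0.803, so Type II error probability = β = 1 - Power = 0.197
c) P(fail to reject H₀ | H₀ true) = 1 - α = 0.98

Answer: a) 0.02, b) 0.197, c) 0.98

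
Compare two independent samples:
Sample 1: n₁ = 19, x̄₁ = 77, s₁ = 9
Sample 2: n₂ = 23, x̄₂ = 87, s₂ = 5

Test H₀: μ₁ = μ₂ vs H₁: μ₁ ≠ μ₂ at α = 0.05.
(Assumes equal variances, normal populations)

Answer: t = -4.5527, reject H₀

Derivation:
Pooled variance: s²_p = [18×9² + 22×5²]/(40) = 50.2000
s_p = 7.0852
SE = s_p×√(1/n₁ + 1/n₂) = 7.0852×√(1/19 + 1/23) = 2.1965
t = (x̄₁ - x̄₂)/SE = (77 - 87)/2.1965 = -4.5527
df = 40, t-critical = ±2.021
Decision: reject H₀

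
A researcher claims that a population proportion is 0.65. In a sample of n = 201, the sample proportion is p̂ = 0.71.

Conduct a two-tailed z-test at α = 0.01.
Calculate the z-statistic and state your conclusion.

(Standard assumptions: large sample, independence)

Answer: z = 1.7834, fail to reject H₀

Derivation:
H₀: p = 0.65, H₁: p ≠ 0.65
Standard error: SE = √(p₀(1-p₀)/n) = √(0.65×0.35/201) = 0.033643
z-statistic: z = (p̂ - p₀)/SE = (0.71 - 0.65)/0.033643 = 1.7834
Critical value: z_0.005 = ±2.576
p-value = 0.0745
Decision: fail to reject H₀ at α = 0.01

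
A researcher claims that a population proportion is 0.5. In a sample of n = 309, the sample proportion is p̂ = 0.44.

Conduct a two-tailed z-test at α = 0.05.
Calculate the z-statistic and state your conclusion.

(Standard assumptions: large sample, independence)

Answer: z = -2.1094, reject H₀

Derivation:
H₀: p = 0.5, H₁: p ≠ 0.5
Standard error: SE = √(p₀(1-p₀)/n) = √(0.5×0.5/309) = 0.028444
z-statistic: z = (p̂ - p₀)/SE = (0.44 - 0.5)/0.028444 = -2.1094
Critical value: z_0.025 = ±1.960
p-value = 0.0349
Decision: reject H₀ at α = 0.05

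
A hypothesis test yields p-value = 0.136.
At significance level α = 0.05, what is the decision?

Compare p-value to α:
0.136 ≥ 0.05
Decision: fail to reject H₀

Answer: fail to reject H₀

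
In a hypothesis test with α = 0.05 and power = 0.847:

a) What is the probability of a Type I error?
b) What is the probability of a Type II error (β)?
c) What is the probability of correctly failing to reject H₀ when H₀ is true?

Answer: a) 0.05, b) 0.153, c) 0.95

Derivation:
a) Type I error probability = α = 0.05
b) Power = P(reject H₀ | H₁ true) = 1 - β = 0.847, so Type II error probability = β = 1 - Power = 0.153
c) P(fail to reject H₀ | H₀ true) = 1 - α = 0.95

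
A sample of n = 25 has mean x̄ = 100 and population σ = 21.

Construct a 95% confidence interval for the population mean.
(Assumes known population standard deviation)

Answer: (91.7680, 108.2320)

Derivation:
Confidence level: 95%, α = 0.05
z_0.025 = 1.960
SE = σ/√n = 21/√25 = 4.2000
Margin of error = 1.960 × 4.2000 = 8.2320
CI: x̄ ± margin = 100 ± 8.2320
CI: (91.7680, 108.2320)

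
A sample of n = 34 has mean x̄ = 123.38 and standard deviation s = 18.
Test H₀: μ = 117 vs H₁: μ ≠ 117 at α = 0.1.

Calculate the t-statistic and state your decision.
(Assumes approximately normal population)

Answer: t = 2.0667, reject H₀

Derivation:
df = n - 1 = 33
SE = s/√n = 18/√34 = 3.0870
t = (x̄ - μ₀)/SE = (123.38 - 117)/3.0870 = 2.0667
Critical value: t_{0.05,33} = ±1.692
p-value ≈ 0.0467
Decision: reject H₀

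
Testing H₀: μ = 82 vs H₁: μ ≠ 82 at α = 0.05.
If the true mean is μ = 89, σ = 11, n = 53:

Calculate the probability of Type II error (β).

SE = σ/√n = 11/√53 = 1.5110
Critical values: μ₀ ± z_0.025×SE = 82 ± 1.960×1.5110
Acceptance region: (79.0384, 84.9616)
Under H₁ (μ = 89): z_high = (84.9616 - 89)/1.5110 = -2.6727, z_low = (79.0384 - 89)/1.5110 = -6.5927
β = P(not reject | H₁) = Φ(-2.6727) - Φ(-6.5927) ≈ 0.0038

Answer: β ≈ 0.0038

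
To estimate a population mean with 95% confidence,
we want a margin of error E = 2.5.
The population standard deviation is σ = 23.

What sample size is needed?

Answer: n = 326

Derivation:
z_0.025 = 1.960
n = (z×σ/E)² = (1.960×23/2.5)²
n = 325.1530
Round up: n = 326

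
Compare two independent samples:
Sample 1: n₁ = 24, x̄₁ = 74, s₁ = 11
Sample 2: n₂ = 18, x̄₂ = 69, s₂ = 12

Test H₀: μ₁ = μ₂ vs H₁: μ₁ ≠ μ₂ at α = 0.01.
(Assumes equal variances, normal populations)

Answer: t = 1.4022, fail to reject H₀

Derivation:
Pooled variance: s²_p = [23×11² + 17×12²]/(40) = 130.7750
s_p = 11.4357
SE = s_p×√(1/n₁ + 1/n₂) = 11.4357×√(1/24 + 1/18) = 3.5657
t = (x̄₁ - x̄₂)/SE = (74 - 69)/3.5657 = 1.4022
df = 40, t-critical = ±2.704
Decision: fail to reject H₀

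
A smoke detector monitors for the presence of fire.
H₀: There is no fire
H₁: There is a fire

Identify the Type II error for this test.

Type I error (α): Rejecting H₀ when H₀ is true
Type II error (β): Failing to reject H₀ when H₁ is true

Answer: The alarm fails to sound when there actually is a fire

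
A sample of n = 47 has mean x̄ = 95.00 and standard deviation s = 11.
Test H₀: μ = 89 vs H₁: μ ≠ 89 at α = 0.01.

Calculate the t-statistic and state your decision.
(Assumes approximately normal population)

df = n - 1 = 46
SE = s/√n = 11/√47 = 1.6045
t = (x̄ - μ₀)/SE = (95.00 - 89)/1.6045 = 3.7395
Critical value: t_{0.005,46} = ±2.687
p-value ≈ 0.0005
Decision: reject H₀

Answer: t = 3.7395, reject H₀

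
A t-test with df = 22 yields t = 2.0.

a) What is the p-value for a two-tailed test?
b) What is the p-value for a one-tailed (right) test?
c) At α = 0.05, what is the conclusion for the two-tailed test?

Answer: a) 0.0580, b) 0.0290, c) fail to reject H₀

Derivation:
Using t-distribution with df = 22:
a) Two-tailed: p = 2×P(T > 2.0) = 0.0580
b) One-tailed: p = P(T > 2.0) = 0.0290
c) 0.0580 ≥ 0.05, fail to reject H₀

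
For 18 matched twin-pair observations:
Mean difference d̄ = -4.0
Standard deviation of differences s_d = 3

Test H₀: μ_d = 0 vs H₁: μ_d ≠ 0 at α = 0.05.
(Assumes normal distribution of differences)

df = n - 1 = 17
SE = s_d/√n = 3/√18 = 0.7071
t = d̄/SE = -4.0/0.7071 = -5.6569
Critical value: t_{0.025,17} = ±2.110
p-value < 0.0001
Decision: reject H₀

Answer: t = -5.6569, reject H₀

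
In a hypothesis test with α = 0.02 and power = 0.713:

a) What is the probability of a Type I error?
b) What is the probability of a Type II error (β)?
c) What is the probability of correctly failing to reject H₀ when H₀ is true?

Answer: a) 0.02, b) 0.287, c) 0.98

Derivation:
a) Type I error probability = α = 0.02
b) Power = P(reject H₀ | H₁ true) = 1 - β = 0.713, so Type II error probability = β = 1 - Power = 0.287
c) P(fail to reject H₀ | H₀ true) = 1 - α = 0.98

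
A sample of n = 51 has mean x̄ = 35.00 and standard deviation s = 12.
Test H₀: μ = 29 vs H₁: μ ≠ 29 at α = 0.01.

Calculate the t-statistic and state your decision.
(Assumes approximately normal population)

Answer: t = 3.5708, reject H₀

Derivation:
df = n - 1 = 50
SE = s/√n = 12/√51 = 1.6803
t = (x̄ - μ₀)/SE = (35.00 - 29)/1.6803 = 3.5708
Critical value: t_{0.005,50} = ±2.678
p-value ≈ 0.0008
Decision: reject H₀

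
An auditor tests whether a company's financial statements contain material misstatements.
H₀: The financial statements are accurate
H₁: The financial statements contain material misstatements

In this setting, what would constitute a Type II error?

A Type I error (probability α) occurs when we reject a true H₀.
A Type II error (probability β) occurs when we fail to reject a false H₀.

Answer: Failing to detect material misstatements that are actually present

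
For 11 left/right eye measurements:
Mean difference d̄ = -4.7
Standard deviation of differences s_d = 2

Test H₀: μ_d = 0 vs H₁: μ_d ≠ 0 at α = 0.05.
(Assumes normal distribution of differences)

Answer: t = -7.7944, reject H₀

Derivation:
df = n - 1 = 10
SE = s_d/√n = 2/√11 = 0.6030
t = d̄/SE = -4.7/0.6030 = -7.7944
Critical value: t_{0.025,10} = ±2.228
p-value < 0.0001
Decision: reject H₀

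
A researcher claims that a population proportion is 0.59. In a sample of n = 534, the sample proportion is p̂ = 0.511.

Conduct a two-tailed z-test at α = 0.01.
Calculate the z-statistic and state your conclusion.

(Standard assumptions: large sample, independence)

Answer: z = -3.7117, reject H₀

Derivation:
H₀: p = 0.59, H₁: p ≠ 0.59
Standard error: SE = √(p₀(1-p₀)/n) = √(0.59×0.41/534) = 0.021284
z-statistic: z = (p̂ - p₀)/SE = (0.511 - 0.59)/0.021284 = -3.7117
Critical value: z_0.005 = ±2.576
p-value = 0.0002
Decision: reject H₀ at α = 0.01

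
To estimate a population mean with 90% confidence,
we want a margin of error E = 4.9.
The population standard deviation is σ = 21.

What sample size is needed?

Answer: n = 50

Derivation:
z_0.05 = 1.645
n = (z×σ/E)² = (1.645×21/4.9)²
n = 49.7025
Round up: n = 50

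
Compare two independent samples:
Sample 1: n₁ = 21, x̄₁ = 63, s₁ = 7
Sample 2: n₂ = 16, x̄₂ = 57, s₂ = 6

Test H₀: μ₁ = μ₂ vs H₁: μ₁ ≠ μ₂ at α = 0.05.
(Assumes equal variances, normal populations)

Pooled variance: s²_p = [20×7² + 15×6²]/(35) = 43.4286
s_p = 6.5900
SE = s_p×√(1/n₁ + 1/n₂) = 6.5900×√(1/21 + 1/16) = 2.1868
t = (x̄₁ - x̄₂)/SE = (63 - 57)/2.1868 = 2.7437
df = 35, t-critical = ±2.030
Decision: reject H₀

Answer: t = 2.7437, reject H₀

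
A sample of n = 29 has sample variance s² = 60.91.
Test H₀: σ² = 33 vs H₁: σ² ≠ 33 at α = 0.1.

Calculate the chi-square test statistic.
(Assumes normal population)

Answer: χ² = 51.6812, reject H₀

Derivation:
df = n - 1 = 28
χ² = (n-1)s²/σ₀² = 28×60.91/33 = 51.6812
Critical values: χ²_{0.95,28} = 16.928, χ²_{0.05,28} = 41.337
Rejection region: χ² < 16.928 or χ² > 41.337
Decision: reject H₀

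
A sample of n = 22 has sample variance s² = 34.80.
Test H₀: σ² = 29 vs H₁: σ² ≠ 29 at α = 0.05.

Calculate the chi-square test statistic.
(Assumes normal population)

Answer: χ² = 25.2000, fail to reject H₀

Derivation:
df = n - 1 = 21
χ² = (n-1)s²/σ₀² = 21×34.80/29 = 25.2000
Critical values: χ²_{0.975,21} = 10.283, χ²_{0.025,21} = 35.479
Rejection region: χ² < 10.283 or χ² > 35.479
Decision: fail to reject H₀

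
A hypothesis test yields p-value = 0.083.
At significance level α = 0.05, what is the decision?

Compare p-value to α:
0.083 ≥ 0.05
Decision: fail to reject H₀

Answer: fail to reject H₀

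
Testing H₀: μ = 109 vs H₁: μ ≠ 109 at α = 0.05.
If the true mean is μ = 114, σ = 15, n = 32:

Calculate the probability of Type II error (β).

SE = σ/√n = 15/√32 = 2.6517
Critical values: μ₀ ± z_0.025×SE = 109 ± 1.960×2.6517
Acceptance region: (103.8027, 114.1973)
Under H₁ (μ = 114): z_high = (114.1973 - 114)/2.6517 = 0.0744, z_low = (103.8027 - 114)/2.6517 = -3.8456
β = P(not reject | H₁) = Φ(0.0744) - Φ(-3.8456) ≈ 0.5296

Answer: β ≈ 0.5296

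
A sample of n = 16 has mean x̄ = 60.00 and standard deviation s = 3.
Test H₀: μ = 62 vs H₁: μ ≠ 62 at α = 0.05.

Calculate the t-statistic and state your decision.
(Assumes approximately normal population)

Answer: t = -2.6667, reject H₀

Derivation:
df = n - 1 = 15
SE = s/√n = 3/√16 = 0.7500
t = (x̄ - μ₀)/SE = (60.00 - 62)/0.7500 = -2.6667
Critical value: t_{0.025,15} = ±2.131
p-value ≈ 0.0176
Decision: reject H₀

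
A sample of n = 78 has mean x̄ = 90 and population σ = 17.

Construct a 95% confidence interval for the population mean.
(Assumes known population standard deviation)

Confidence level: 95%, α = 0.05
z_0.025 = 1.960
SE = σ/√n = 17/√78 = 1.9249
Margin of error = 1.960 × 1.9249 = 3.7728
CI: x̄ ± margin = 90 ± 3.7728
CI: (86.2272, 93.7728)

Answer: (86.2272, 93.7728)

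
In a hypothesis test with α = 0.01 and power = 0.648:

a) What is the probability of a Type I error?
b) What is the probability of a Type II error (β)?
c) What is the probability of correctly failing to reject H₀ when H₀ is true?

a) Type I error probability = α = 0.01
b) Power = P(reject H₀ | H₁ true) = 1 - β = 0.648, so Type II error probability = β = 1 - Power = 0.352
c) P(fail to reject H₀ | H₀ true) = 1 - α = 0.99

Answer: a) 0.01, b) 0.352, c) 0.99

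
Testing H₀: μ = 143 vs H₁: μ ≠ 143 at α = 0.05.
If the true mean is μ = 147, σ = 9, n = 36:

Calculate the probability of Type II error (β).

SE = σ/√n = 9/√36 = 1.5000
Critical values: μ₀ ± z_0.025×SE = 143 ± 1.960×1.5000
Acceptance region: (140.0600, 145.9400)
Under H₁ (μ = 147): z_high = (145.9400 - 147)/1.5000 = -0.7067, z_low = (140.0600 - 147)/1.5000 = -4.6267
β = P(not reject | H₁) = Φ(-0.7067) - Φ(-4.6267) ≈ 0.2399

Answer: β ≈ 0.2399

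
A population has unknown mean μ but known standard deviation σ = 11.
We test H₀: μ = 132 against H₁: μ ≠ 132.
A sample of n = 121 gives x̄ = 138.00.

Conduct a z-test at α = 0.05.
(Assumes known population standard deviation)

Answer: z = 6.0000, reject H₀

Derivation:
Standard error: SE = σ/√n = 11/√121 = 1.0000
z-statistic: z = (x̄ - μ₀)/SE = (138.00 - 132)/1.0000 = 6.0000
Critical value: ±1.960
p-value < 0.0001
Decision: reject H₀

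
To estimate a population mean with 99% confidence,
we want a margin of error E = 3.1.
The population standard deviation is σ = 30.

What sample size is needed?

z_0.005 = 2.576
n = (z×σ/E)² = (2.576×30/3.1)²
n = 621.4566
Round up: n = 622

Answer: n = 622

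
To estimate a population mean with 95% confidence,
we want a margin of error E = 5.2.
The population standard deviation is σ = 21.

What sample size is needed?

Answer: n = 63

Derivation:
z_0.025 = 1.960
n = (z×σ/E)² = (1.960×21/5.2)²
n = 62.6533
Round up: n = 63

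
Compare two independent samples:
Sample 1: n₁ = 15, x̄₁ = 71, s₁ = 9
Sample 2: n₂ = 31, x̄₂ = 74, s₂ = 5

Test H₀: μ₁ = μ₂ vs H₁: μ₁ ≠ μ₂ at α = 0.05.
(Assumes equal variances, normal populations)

Answer: t = -1.4577, fail to reject H₀

Derivation:
Pooled variance: s²_p = [14×9² + 30×5²]/(44) = 42.8182
s_p = 6.5436
SE = s_p×√(1/n₁ + 1/n₂) = 6.5436×√(1/15 + 1/31) = 2.0581
t = (x̄₁ - x̄₂)/SE = (71 - 74)/2.0581 = -1.4577
df = 44, t-critical = ±2.015
Decision: fail to reject H₀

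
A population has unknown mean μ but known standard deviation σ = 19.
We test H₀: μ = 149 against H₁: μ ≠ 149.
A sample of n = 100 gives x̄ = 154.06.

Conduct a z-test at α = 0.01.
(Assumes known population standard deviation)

Answer: z = 2.6632, reject H₀

Derivation:
Standard error: SE = σ/√n = 19/√100 = 1.9000
z-statistic: z = (x̄ - μ₀)/SE = (154.06 - 149)/1.9000 = 2.6632
Critical value: ±2.576
p-value = 0.0077
Decision: reject H₀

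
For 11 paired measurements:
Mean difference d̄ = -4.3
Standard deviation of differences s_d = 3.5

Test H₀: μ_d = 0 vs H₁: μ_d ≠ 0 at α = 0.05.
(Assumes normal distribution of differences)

Answer: t = -4.0747, reject H₀

Derivation:
df = n - 1 = 10
SE = s_d/√n = 3.5/√11 = 1.0553
t = d̄/SE = -4.3/1.0553 = -4.0747
Critical value: t_{0.025,10} = ±2.228
p-value ≈ 0.0022
Decision: reject H₀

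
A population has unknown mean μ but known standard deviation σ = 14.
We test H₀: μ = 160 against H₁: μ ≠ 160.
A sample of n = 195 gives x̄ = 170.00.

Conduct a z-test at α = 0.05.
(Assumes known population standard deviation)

Answer: z = 9.9741, reject H₀

Derivation:
Standard error: SE = σ/√n = 14/√195 = 1.0026
z-statistic: z = (x̄ - μ₀)/SE = (170.00 - 160)/1.0026 = 9.9741
Critical value: ±1.960
p-value < 0.0001
Decision: reject H₀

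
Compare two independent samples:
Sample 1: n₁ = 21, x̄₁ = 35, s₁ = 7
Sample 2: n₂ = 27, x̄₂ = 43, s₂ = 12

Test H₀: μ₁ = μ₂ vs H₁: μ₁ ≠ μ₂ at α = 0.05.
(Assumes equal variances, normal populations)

Pooled variance: s²_p = [20×7² + 26×12²]/(46) = 102.6957
s_p = 10.1339
SE = s_p×√(1/n₁ + 1/n₂) = 10.1339×√(1/21 + 1/27) = 2.9485
t = (x̄₁ - x̄₂)/SE = (35 - 43)/2.9485 = -2.7132
df = 46, t-critical = ±2.013
Decision: reject H₀

Answer: t = -2.7132, reject H₀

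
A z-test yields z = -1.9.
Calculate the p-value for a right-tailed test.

Answer: p-value ≈ 0.9713

Derivation:
For z = -1.9:
p = P(Z > -1.9) = 1 - Φ(-1.9) = 0.9713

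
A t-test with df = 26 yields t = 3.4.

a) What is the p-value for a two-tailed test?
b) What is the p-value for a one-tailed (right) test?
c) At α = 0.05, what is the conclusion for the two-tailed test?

Answer: a) 0.0022, b) 0.0011, c) reject H₀

Derivation:
Using t-distribution with df = 26:
a) Two-tailed: p = 2×P(T > 3.4) = 0.0022
b) One-tailed: p = P(T > 3.4) = 0.0011
c) 0.0022 < 0.05, reject H₀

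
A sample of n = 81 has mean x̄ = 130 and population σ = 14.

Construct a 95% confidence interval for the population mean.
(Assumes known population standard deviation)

Confidence level: 95%, α = 0.05
z_0.025 = 1.960
SE = σ/√n = 14/√81 = 1.5556
Margin of error = 1.960 × 1.5556 = 3.0490
CI: x̄ ± margin = 130 ± 3.0490
CI: (126.9510, 133.0490)

Answer: (126.9510, 133.0490)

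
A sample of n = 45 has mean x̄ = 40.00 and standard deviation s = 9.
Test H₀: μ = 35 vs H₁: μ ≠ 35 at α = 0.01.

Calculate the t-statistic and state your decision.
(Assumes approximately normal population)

df = n - 1 = 44
SE = s/√n = 9/√45 = 1.3416
t = (x̄ - μ₀)/SE = (40.00 - 35)/1.3416 = 3.7269
Critical value: t_{0.005,44} = ±2.692
p-value ≈ 0.0005
Decision: reject H₀

Answer: t = 3.7269, reject H₀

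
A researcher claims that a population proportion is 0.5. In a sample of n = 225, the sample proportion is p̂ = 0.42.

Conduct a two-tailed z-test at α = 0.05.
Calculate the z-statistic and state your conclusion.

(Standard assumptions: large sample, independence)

H₀: p = 0.5, H₁: p ≠ 0.5
Standard error: SE = √(p₀(1-p₀)/n) = √(0.5×0.5/225) = 0.033333
z-statistic: z = (p̂ - p₀)/SE = (0.42 - 0.5)/0.033333 = -2.4000
Critical value: z_0.025 = ±1.960
p-value = 0.0164
Decision: reject H₀ at α = 0.05

Answer: z = -2.4000, reject H₀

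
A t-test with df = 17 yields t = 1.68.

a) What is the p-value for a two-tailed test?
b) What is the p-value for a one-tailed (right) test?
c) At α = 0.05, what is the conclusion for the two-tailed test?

Using t-distribution with df = 17:
a) Two-tailed: p = 2×P(T > 1.68) = 0.1112
b) One-tailed: p = P(T > 1.68) = 0.0556
c) 0.1112 ≥ 0.05, fail to reject H₀

Answer: a) 0.1112, b) 0.0556, c) fail to reject H₀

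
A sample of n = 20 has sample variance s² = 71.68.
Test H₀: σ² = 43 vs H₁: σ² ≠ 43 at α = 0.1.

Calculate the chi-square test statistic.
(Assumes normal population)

Answer: χ² = 31.6726, reject H₀

Derivation:
df = n - 1 = 19
χ² = (n-1)s²/σ₀² = 19×71.68/43 = 31.6726
Critical values: χ²_{0.95,19} = 10.117, χ²_{0.05,19} = 30.144
Rejection region: χ² < 10.117 or χ² > 30.144
Decision: reject H₀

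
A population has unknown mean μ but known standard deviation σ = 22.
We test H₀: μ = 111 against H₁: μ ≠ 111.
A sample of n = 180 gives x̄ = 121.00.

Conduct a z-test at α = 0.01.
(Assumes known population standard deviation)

Answer: z = 6.0983, reject H₀

Derivation:
Standard error: SE = σ/√n = 22/√180 = 1.6398
z-statistic: z = (x̄ - μ₀)/SE = (121.00 - 111)/1.6398 = 6.0983
Critical value: ±2.576
p-value < 0.0001
Decision: reject H₀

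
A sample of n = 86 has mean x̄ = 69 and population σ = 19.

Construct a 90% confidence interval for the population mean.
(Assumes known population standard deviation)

Confidence level: 90%, α = 0.1
z_0.05 = 1.645
SE = σ/√n = 19/√86 = 2.0488
Margin of error = 1.645 × 2.0488 = 3.3703
CI: x̄ ± margin = 69 ± 3.3703
CI: (65.6297, 72.3703)

Answer: (65.6297, 72.3703)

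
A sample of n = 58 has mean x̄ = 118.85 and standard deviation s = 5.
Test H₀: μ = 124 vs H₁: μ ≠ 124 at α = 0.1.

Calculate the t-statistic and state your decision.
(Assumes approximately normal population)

df = n - 1 = 57
SE = s/√n = 5/√58 = 0.6565
t = (x̄ - μ₀)/SE = (118.85 - 124)/0.6565 = -7.8446
Critical value: t_{0.05,57} = ±1.672
p-value < 0.0001
Decision: reject H₀

Answer: t = -7.8446, reject H₀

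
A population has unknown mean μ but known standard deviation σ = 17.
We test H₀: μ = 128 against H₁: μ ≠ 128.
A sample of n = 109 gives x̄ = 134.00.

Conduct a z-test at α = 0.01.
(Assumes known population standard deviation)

Standard error: SE = σ/√n = 17/√109 = 1.6283
z-statistic: z = (x̄ - μ₀)/SE = (134.00 - 128)/1.6283 = 3.6848
Critical value: ±2.576
p-value = 0.0002
Decision: reject H₀

Answer: z = 3.6848, reject H₀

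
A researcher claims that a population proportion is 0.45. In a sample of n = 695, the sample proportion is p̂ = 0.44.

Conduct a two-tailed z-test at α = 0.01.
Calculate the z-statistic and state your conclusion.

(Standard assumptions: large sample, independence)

H₀: p = 0.45, H₁: p ≠ 0.45
Standard error: SE = √(p₀(1-p₀)/n) = √(0.45×0.55/695) = 0.018871
z-statistic: z = (p̂ - p₀)/SE = (0.44 - 0.45)/0.018871 = -0.5299
Critical value: z_0.005 = ±2.576
p-value = 0.5962
Decision: fail to reject H₀ at α = 0.01

Answer: z = -0.5299, fail to reject H₀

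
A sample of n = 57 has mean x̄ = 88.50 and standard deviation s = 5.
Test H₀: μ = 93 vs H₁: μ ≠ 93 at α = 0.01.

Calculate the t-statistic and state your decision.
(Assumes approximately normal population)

df = n - 1 = 56
SE = s/√n = 5/√57 = 0.6623
t = (x̄ - μ₀)/SE = (88.50 - 93)/0.6623 = -6.7945
Critical value: t_{0.005,56} = ±2.667
p-value < 0.0001
Decision: reject H₀

Answer: t = -6.7945, reject H₀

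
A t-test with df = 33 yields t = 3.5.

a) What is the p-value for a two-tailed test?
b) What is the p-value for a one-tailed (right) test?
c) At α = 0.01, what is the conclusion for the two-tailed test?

Using t-distribution with df = 33:
a) Two-tailed: p = 2×P(T > 3.5) = 0.0014
b) One-tailed: p = P(T > 3.5) = 0.0007
c) 0.0014 < 0.01, reject H₀

Answer: a) 0.0014, b) 0.0007, c) reject H₀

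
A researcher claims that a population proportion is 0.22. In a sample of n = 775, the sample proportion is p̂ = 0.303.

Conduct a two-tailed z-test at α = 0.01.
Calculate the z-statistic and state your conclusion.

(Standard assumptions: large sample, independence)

H₀: p = 0.22, H₁: p ≠ 0.22
Standard error: SE = √(p₀(1-p₀)/n) = √(0.22×0.78/775) = 0.014880
z-statistic: z = (p̂ - p₀)/SE = (0.303 - 0.22)/0.014880 = 5.5780
Critical value: z_0.005 = ±2.576
p-value < 0.0001
Decision: reject H₀ at α = 0.01

Answer: z = 5.5780, reject H₀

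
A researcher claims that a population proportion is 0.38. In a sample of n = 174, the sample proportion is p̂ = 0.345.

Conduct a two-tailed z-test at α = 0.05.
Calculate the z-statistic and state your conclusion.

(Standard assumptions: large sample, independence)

Answer: z = -0.9512, fail to reject H₀

Derivation:
H₀: p = 0.38, H₁: p ≠ 0.38
Standard error: SE = √(p₀(1-p₀)/n) = √(0.38×0.62/174) = 0.036797
z-statistic: z = (p̂ - p₀)/SE = (0.345 - 0.38)/0.036797 = -0.9512
Critical value: z_0.025 = ±1.960
p-value = 0.3415
Decision: fail to reject H₀ at α = 0.05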